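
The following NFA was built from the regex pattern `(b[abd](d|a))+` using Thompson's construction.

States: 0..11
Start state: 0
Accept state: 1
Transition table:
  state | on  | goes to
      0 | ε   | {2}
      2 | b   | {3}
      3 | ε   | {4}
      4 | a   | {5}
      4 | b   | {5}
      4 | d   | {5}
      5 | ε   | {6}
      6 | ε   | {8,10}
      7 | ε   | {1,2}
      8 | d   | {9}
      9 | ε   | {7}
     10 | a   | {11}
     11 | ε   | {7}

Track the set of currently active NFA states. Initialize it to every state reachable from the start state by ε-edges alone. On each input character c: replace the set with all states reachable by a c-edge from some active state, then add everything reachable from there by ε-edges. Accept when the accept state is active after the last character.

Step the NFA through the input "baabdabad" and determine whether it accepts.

Answer: ACCEPT

Steps:
S₀ = ε-closure({0}) = {0,2}
'b' @ 1: {3,4}
'a' @ 2: {5,6,8,10}
'a' @ 3: {1,2,7,11}  [accepting]
'b' @ 4: {3,4}
'd' @ 5: {5,6,8,10}
'a' @ 6: {1,2,7,11}  [accepting]
'b' @ 7: {3,4}
'a' @ 8: {5,6,8,10}
'd' @ 9: {1,2,7,9}  [accepting]
final: {1,2,7,9}; accept 1 in set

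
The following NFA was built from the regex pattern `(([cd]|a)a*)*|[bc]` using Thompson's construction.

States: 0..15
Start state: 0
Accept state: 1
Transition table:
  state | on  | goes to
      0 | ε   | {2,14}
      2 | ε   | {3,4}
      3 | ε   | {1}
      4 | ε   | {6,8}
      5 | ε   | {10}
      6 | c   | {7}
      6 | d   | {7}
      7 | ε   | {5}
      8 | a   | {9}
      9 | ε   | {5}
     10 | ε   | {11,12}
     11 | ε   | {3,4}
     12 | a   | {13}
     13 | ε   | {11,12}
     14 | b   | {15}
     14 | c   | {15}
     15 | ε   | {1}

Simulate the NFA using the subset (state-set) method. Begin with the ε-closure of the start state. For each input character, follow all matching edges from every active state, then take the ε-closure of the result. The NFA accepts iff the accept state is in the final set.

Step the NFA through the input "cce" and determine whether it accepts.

initial (ε-close {0}): {0,1,2,3,4,6,8,14}
'c' @ 1: {1,3,4,5,6,7,8,10,11,12,15}  (accept∈set)
'c' @ 2: {1,3,4,5,6,7,8,10,11,12}  (accept∈set)
'e' @ 3: {}  — state set empty
after full input: {}  (accept=1 not in)

Answer: REJECT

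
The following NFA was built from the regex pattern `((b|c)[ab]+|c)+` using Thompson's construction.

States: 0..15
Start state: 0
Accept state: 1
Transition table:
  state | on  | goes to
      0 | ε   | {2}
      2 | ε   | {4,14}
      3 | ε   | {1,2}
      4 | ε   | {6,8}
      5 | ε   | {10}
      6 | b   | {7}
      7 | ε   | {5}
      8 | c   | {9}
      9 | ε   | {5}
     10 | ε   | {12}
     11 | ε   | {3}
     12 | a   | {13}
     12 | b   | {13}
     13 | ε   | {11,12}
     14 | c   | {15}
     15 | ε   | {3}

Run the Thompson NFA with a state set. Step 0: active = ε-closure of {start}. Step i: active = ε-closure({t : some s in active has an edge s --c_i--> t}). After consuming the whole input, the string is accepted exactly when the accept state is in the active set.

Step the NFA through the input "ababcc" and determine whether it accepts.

S₀ = ε-closure({0}) = {0,2,4,6,8,14}
'a' @ 1: {}  — dead — no transitions
rest 'babcc' ignored (set empty)
after full input: {}  (accept=1 not in)

Answer: REJECT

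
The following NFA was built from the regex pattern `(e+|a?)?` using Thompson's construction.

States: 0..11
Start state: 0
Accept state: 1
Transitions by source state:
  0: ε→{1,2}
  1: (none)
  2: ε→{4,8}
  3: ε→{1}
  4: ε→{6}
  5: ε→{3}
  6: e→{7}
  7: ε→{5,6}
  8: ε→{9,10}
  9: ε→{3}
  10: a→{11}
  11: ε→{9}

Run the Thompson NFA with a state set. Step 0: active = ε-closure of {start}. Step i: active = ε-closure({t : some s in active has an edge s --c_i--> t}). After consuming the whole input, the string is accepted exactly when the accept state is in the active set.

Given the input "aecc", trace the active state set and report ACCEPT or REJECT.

S₀ = ε-closure({0}) = {0,1,2,3,4,6,8,9,10}
'a' @ 1: {1,3,9,11}  [accepting]
'e' @ 2: {}  — dead — no transitions
rest 'cc' ignored (set empty)
end set {} — state 1 not in

Answer: REJECT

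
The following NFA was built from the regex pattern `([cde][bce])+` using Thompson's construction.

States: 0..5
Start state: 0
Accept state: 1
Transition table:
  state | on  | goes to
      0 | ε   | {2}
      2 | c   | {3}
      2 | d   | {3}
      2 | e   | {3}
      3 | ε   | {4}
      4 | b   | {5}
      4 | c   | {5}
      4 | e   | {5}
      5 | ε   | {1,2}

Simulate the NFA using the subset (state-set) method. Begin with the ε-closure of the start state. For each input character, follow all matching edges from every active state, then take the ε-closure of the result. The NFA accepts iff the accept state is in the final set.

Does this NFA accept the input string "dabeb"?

Answer: REJECT

Derivation:
initial (ε-close {0}): {0,2}
'd' @ 1: {3,4}
'a' @ 2: {}  — no active states
rest 'beb' ignored (set empty)
final: {}; accept 1 not in set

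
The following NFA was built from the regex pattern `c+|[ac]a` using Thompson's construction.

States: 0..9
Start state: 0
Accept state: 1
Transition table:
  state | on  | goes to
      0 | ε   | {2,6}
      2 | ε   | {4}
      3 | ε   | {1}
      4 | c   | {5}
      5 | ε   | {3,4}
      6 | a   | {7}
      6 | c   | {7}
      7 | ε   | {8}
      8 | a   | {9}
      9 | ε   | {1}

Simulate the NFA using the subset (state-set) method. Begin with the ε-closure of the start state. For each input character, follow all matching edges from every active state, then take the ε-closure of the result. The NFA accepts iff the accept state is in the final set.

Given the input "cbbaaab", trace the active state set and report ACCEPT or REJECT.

Answer: REJECT

Steps:
S₀ = ε-closure({0}) = {0,2,4,6}
'c' @ 1: {1,3,4,5,7,8}  (accept∈set)
'b' @ 2: {}  — state set empty
rest 'baaab' ignored (set empty)
final: {}; accept 1 not in set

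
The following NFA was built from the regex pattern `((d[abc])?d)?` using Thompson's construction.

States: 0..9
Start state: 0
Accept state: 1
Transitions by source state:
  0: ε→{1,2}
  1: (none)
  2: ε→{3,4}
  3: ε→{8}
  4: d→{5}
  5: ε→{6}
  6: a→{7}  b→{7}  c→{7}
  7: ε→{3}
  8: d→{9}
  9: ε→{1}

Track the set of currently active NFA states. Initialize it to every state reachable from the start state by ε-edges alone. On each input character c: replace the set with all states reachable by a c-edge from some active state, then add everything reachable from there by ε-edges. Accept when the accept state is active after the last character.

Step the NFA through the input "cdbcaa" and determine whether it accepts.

Answer: REJECT

Derivation:
start: ε-closure({0}) = {0,1,2,3,4,8}
'c' @ 1: {}  — dead — no transitions
rest 'dbcaa' ignored (set empty)
after full input: {}  (accept=1 not in)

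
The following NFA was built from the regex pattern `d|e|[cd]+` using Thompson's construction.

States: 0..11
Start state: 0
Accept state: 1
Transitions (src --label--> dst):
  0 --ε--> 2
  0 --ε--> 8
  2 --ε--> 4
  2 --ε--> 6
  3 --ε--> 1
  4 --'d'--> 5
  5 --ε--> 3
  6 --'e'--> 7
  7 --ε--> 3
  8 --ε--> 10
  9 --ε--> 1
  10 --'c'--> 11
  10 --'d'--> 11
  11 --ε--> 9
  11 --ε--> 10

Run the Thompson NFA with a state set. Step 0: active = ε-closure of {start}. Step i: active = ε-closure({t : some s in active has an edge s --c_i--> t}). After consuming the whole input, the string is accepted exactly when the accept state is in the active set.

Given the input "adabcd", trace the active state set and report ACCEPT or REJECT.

S₀ = ε-closure({0}) = {0,2,4,6,8,10}
'a' @ 1: {}  — dead — no transitions
rest 'dabcd' ignored (set empty)
after full input: {}  (accept=1 not in)

Answer: REJECT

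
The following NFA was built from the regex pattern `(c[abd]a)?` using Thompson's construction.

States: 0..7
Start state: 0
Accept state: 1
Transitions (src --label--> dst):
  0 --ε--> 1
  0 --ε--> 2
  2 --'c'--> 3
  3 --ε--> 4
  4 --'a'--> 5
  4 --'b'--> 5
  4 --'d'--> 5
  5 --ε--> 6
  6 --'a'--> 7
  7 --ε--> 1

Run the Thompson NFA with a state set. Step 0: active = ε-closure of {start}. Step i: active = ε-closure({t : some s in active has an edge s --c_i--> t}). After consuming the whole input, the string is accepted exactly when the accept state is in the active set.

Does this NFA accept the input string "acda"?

Answer: REJECT

Trace:
start: ε-closure({0}) = {0,1,2}
'a' @ 1: {}  — no active states
rest 'cda' ignored (set empty)
final: {}; accept 1 not in set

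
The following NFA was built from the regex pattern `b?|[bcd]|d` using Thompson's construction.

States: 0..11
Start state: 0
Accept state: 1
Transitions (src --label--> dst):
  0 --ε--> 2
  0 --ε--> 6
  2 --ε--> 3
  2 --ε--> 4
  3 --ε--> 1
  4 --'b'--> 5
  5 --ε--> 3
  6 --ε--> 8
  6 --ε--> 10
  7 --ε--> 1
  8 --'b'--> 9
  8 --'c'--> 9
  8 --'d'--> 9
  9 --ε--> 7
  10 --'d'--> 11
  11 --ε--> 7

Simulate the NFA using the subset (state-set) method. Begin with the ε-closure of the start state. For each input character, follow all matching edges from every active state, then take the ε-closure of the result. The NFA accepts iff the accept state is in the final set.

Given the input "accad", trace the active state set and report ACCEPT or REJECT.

Answer: REJECT

Steps:
initial (ε-close {0}): {0,1,2,3,4,6,8,10}
'a' @ 1: {}  — no active states
rest 'ccad' ignored (set empty)
final: {}; accept 1 not in set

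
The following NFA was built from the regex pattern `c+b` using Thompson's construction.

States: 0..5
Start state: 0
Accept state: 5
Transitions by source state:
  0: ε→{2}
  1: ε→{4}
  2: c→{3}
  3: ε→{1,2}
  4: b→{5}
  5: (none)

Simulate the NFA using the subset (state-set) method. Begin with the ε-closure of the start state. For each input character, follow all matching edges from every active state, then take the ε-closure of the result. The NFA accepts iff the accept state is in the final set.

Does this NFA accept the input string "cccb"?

Answer: ACCEPT

Steps:
start: ε-closure({0}) = {0,2}
'c' @ 1: {1,2,3,4}
'c' @ 2: {1,2,3,4}
'c' @ 3: {1,2,3,4}
'b' @ 4: {5}  [accepting]
final: {5}; accept 5 in set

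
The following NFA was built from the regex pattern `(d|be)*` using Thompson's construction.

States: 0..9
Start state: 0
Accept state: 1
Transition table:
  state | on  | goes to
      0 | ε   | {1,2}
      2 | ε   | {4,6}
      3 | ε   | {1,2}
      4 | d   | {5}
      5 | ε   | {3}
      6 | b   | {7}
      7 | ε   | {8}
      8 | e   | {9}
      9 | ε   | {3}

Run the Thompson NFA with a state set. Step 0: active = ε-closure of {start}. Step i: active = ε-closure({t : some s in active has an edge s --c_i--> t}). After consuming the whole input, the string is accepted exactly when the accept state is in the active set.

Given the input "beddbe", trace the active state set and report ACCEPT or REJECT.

Answer: ACCEPT

Trace:
S₀ = ε-closure({0}) = {0,1,2,4,6}
'b' @ 1: {7,8}
'e' @ 2: {1,2,3,4,6,9}  (accept∈set)
'd' @ 3: {1,2,3,4,5,6}  (accept∈set)
'd' @ 4: {1,2,3,4,5,6}  (accept∈set)
'b' @ 5: {7,8}
'e' @ 6: {1,2,3,4,6,9}  (accept∈set)
after full input: {1,2,3,4,6,9}  (accept=1 in)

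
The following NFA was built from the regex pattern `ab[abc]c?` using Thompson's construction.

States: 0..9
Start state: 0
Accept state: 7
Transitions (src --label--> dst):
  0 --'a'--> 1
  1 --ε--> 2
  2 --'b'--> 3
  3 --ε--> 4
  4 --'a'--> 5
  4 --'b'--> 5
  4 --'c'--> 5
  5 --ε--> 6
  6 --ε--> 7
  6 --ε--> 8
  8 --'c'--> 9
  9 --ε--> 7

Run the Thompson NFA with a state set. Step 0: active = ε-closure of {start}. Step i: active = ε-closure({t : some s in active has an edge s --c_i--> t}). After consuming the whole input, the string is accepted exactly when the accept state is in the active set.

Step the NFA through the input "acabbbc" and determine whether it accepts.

Answer: REJECT

Trace:
start: ε-closure({0}) = {0}
'a' @ 1: {1,2}
'c' @ 2: {}  — state set empty
rest 'abbbc' ignored (set empty)
end set {} — state 7 not in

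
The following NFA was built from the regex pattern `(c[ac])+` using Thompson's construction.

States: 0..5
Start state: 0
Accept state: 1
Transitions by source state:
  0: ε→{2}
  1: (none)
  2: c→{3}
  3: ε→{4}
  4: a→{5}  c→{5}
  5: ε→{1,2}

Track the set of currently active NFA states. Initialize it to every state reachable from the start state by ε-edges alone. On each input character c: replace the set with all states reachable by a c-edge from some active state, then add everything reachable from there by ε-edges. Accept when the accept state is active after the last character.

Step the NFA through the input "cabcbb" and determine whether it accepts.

start: ε-closure({0}) = {0,2}
'c' @ 1: {3,4}
'a' @ 2: {1,2,5}  ✓accept
'b' @ 3: {}  — state set empty
rest 'cbb' ignored (set empty)
final: {}; accept 1 not in set

Answer: REJECT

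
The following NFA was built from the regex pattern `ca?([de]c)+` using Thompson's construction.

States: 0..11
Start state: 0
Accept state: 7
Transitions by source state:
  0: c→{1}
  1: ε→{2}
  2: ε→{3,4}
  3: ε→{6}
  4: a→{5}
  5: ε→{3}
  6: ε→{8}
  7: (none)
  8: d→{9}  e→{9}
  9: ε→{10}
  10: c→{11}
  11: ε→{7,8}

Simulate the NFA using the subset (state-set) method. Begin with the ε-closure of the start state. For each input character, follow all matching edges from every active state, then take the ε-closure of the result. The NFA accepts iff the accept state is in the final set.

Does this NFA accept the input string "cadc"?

Answer: ACCEPT

Trace:
start: ε-closure({0}) = {0}
'c' @ 1: {1,2,3,4,6,8}
'a' @ 2: {3,5,6,8}
'd' @ 3: {9,10}
'c' @ 4: {7,8,11}  (accept∈set)
after full input: {7,8,11}  (accept=7 in)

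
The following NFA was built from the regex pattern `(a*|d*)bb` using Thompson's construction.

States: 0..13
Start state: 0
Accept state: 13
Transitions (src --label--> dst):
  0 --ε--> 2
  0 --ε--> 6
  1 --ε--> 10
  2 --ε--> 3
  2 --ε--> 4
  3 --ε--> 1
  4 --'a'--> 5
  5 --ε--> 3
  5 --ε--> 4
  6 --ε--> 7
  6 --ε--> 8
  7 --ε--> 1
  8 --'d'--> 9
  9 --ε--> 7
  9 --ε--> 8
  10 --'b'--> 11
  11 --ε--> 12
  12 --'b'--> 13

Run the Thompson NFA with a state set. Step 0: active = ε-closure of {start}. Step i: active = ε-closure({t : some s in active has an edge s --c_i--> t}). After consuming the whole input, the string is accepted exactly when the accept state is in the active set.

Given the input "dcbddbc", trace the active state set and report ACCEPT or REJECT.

S₀ = ε-closure({0}) = {0,1,2,3,4,6,7,8,10}
'd' @ 1: {1,7,8,9,10}
'c' @ 2: {}  — no active states
rest 'bddbc' ignored (set empty)
end set {} — state 13 not in

Answer: REJECT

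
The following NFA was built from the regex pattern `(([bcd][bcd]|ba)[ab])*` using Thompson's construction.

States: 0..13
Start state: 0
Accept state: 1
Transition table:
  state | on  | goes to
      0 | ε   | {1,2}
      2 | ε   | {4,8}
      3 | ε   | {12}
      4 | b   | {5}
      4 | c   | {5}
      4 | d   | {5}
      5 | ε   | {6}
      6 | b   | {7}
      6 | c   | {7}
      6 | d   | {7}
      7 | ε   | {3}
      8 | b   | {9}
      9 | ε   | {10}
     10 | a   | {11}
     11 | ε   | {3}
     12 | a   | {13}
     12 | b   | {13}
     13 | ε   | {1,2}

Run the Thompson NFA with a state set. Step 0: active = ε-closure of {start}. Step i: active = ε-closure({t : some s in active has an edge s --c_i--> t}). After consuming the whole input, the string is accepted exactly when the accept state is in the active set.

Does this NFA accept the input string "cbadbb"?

initial (ε-close {0}): {0,1,2,4,8}
'c' @ 1: {5,6}
'b' @ 2: {3,7,12}
'a' @ 3: {1,2,4,8,13}  (accept∈set)
'd' @ 4: {5,6}
'b' @ 5: {3,7,12}
'b' @ 6: {1,2,4,8,13}  (accept∈set)
final: {1,2,4,8,13}; accept 1 in set

Answer: ACCEPT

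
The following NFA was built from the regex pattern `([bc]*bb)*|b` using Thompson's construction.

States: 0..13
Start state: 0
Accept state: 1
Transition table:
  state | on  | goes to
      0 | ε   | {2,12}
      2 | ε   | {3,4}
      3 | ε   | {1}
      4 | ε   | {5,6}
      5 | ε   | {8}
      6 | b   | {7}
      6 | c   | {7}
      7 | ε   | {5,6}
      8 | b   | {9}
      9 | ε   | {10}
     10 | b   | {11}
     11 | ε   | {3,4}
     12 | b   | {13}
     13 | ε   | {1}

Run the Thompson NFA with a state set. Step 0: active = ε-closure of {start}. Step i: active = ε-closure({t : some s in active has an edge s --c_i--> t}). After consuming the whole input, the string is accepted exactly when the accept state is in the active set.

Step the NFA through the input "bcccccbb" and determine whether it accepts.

Answer: ACCEPT

Derivation:
start: ε-closure({0}) = {0,1,2,3,4,5,6,8,12}
'b' @ 1: {1,5,6,7,8,9,10,13}  [accepting]
'c' @ 2: {5,6,7,8}
'c' @ 3: {5,6,7,8}
'c' @ 4: {5,6,7,8}
'c' @ 5: {5,6,7,8}
'c' @ 6: {5,6,7,8}
'b' @ 7: {5,6,7,8,9,10}
'b' @ 8: {1,3,4,5,6,7,8,9,10,11}  [accepting]
end set {1,3,4,5,6,7,8,9,10,11} — state 1 in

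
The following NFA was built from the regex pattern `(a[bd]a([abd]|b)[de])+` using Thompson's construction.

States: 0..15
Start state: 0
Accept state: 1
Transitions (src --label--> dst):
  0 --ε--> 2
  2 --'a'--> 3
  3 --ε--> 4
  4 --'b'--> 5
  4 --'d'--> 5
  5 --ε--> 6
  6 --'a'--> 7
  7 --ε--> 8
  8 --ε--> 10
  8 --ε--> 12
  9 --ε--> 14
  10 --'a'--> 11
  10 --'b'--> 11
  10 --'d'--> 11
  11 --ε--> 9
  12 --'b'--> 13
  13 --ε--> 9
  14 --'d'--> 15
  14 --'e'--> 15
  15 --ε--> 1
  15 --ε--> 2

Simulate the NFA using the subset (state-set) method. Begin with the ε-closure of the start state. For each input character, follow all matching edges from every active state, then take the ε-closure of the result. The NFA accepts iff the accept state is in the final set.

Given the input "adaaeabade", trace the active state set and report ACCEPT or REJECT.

Answer: ACCEPT

Steps:
initial (ε-close {0}): {0,2}
'a' @ 1: {3,4}
'd' @ 2: {5,6}
'a' @ 3: {7,8,10,12}
'a' @ 4: {9,11,14}
'e' @ 5: {1,2,15}  [accepting]
'a' @ 6: {3,4}
'b' @ 7: {5,6}
'a' @ 8: {7,8,10,12}
'd' @ 9: {9,11,14}
'e' @ 10: {1,2,15}  [accepting]
end set {1,2,15} — state 1 in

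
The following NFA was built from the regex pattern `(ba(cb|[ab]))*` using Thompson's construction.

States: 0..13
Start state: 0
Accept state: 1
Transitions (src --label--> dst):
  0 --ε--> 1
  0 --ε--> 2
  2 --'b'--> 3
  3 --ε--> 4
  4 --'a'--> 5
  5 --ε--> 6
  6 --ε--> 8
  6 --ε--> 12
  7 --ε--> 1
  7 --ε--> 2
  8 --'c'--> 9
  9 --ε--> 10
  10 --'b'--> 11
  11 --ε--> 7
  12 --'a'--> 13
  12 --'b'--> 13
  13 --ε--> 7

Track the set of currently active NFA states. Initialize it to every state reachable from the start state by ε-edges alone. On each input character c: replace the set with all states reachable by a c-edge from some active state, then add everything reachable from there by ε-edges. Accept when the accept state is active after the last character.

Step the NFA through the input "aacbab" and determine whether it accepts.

Answer: REJECT

Derivation:
start: ε-closure({0}) = {0,1,2}
'a' @ 1: {}  — state set empty
rest 'acbab' ignored (set empty)
end set {} — state 1 not in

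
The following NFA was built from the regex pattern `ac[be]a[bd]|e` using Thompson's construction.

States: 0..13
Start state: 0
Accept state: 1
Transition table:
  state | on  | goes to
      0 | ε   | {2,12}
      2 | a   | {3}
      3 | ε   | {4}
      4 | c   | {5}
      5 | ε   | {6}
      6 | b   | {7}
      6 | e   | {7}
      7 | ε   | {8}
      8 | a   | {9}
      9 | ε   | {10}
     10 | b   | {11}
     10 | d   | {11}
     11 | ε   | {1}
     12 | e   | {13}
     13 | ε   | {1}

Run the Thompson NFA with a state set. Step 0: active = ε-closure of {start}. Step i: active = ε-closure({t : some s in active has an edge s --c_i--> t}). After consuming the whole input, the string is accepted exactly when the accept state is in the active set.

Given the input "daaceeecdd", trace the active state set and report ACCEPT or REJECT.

S₀ = ε-closure({0}) = {0,2,12}
'd' @ 1: {}  — no active states
rest 'aaceeecdd' ignored (set empty)
final: {}; accept 1 not in set

Answer: REJECT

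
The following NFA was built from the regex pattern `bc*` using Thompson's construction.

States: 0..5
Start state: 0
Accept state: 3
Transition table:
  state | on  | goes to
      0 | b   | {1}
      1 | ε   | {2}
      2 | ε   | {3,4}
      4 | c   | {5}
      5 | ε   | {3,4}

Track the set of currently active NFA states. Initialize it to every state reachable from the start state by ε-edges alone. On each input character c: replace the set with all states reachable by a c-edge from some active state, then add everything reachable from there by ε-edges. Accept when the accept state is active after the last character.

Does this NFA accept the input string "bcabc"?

start: ε-closure({0}) = {0}
'b' @ 1: {1,2,3,4}  ✓accept
'c' @ 2: {3,4,5}  ✓accept
'a' @ 3: {}  — state set empty
rest 'bc' ignored (set empty)
after full input: {}  (accept=3 not in)

Answer: REJECT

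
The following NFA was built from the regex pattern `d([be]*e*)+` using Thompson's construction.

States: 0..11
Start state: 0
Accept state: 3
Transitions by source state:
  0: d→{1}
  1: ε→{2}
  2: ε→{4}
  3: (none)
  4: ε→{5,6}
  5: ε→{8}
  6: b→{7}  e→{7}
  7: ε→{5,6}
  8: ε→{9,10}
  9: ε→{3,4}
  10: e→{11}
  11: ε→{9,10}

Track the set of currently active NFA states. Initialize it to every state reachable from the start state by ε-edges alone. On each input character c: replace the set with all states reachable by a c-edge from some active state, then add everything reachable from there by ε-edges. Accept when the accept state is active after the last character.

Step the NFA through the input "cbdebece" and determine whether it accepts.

Answer: REJECT

Trace:
start: ε-closure({0}) = {0}
'c' @ 1: {}  — state set empty
rest 'bdebece' ignored (set empty)
end set {} — state 3 not in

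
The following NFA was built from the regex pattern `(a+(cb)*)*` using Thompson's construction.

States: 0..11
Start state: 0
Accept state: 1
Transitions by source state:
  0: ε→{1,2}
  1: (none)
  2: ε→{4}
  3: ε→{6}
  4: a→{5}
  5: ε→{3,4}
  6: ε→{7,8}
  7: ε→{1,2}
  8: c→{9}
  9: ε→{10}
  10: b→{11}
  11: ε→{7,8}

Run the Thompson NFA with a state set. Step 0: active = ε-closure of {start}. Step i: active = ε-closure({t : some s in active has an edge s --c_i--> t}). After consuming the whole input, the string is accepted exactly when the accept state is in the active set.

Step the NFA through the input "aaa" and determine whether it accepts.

S₀ = ε-closure({0}) = {0,1,2,4}
'a' @ 1: {1,2,3,4,5,6,7,8}  [accepting]
'a' @ 2: {1,2,3,4,5,6,7,8}  [accepting]
'a' @ 3: {1,2,3,4,5,6,7,8}  [accepting]
end set {1,2,3,4,5,6,7,8} — state 1 in

Answer: ACCEPT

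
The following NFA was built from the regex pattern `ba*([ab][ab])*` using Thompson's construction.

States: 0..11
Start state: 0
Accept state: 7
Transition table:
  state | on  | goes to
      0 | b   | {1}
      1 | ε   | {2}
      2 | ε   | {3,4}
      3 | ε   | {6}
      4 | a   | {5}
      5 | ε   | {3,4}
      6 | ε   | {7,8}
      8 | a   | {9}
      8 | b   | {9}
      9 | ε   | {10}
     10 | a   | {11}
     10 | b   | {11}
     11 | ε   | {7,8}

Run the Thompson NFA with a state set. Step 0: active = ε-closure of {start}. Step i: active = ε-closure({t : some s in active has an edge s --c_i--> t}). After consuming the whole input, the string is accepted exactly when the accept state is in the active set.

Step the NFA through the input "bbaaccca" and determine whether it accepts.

Answer: REJECT

Trace:
S₀ = ε-closure({0}) = {0}
'b' @ 1: {1,2,3,4,6,7,8}  ✓accept
'b' @ 2: {9,10}
'a' @ 3: {7,8,11}  ✓accept
'a' @ 4: {9,10}
'c' @ 5: {}  — state set empty
rest 'cca' ignored (set empty)
after full input: {}  (accept=7 not in)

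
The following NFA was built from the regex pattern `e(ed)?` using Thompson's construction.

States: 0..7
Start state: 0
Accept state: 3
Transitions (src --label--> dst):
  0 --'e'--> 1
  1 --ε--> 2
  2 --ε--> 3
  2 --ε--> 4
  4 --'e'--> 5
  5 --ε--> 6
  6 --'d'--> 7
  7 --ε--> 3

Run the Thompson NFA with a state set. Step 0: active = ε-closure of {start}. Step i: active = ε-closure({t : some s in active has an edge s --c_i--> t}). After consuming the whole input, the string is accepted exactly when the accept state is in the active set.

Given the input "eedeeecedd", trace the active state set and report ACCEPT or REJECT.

initial (ε-close {0}): {0}
'e' @ 1: {1,2,3,4}  (accept∈set)
'e' @ 2: {5,6}
'd' @ 3: {3,7}  (accept∈set)
'e' @ 4: {}  — no active states
rest 'eecedd' ignored (set empty)
final: {}; accept 3 not in set

Answer: REJECT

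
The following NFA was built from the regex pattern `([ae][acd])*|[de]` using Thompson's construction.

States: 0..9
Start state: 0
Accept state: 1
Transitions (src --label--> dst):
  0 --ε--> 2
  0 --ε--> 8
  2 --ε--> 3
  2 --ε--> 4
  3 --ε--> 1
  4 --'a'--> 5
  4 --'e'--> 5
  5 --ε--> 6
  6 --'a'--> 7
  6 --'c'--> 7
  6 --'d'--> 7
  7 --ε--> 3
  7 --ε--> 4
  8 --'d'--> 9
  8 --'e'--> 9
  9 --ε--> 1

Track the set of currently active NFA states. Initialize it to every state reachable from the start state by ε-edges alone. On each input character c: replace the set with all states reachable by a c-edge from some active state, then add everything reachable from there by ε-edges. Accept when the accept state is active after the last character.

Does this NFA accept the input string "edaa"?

Answer: ACCEPT

Trace:
initial (ε-close {0}): {0,1,2,3,4,8}
'e' @ 1: {1,5,6,9}  [accepting]
'd' @ 2: {1,3,4,7}  [accepting]
'a' @ 3: {5,6}
'a' @ 4: {1,3,4,7}  [accepting]
end set {1,3,4,7} — state 1 in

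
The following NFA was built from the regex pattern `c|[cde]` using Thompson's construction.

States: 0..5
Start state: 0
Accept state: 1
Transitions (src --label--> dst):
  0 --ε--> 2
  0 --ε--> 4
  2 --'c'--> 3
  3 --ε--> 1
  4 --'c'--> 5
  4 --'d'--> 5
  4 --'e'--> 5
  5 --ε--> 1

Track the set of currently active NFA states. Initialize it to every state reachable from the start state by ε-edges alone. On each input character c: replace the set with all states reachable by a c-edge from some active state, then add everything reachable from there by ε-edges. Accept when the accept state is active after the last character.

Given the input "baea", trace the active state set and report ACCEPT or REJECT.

start: ε-closure({0}) = {0,2,4}
'b' @ 1: {}  — state set empty
rest 'aea' ignored (set empty)
final: {}; accept 1 not in set

Answer: REJECT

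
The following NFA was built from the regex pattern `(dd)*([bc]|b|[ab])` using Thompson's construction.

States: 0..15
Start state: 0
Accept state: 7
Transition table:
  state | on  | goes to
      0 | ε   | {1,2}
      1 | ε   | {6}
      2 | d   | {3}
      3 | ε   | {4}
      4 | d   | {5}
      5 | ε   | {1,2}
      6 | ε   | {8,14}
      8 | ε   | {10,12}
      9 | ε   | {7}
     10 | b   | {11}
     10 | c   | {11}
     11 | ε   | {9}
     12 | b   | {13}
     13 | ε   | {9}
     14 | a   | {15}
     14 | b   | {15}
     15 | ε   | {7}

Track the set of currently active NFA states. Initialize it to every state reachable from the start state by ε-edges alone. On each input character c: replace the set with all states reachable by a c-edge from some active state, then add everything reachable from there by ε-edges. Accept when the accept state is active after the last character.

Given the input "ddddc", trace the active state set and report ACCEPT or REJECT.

S₀ = ε-closure({0}) = {0,1,2,6,8,10,12,14}
'd' @ 1: {3,4}
'd' @ 2: {1,2,5,6,8,10,12,14}
'd' @ 3: {3,4}
'd' @ 4: {1,2,5,6,8,10,12,14}
'c' @ 5: {7,9,11}  (accept∈set)
end set {7,9,11} — state 7 in

Answer: ACCEPT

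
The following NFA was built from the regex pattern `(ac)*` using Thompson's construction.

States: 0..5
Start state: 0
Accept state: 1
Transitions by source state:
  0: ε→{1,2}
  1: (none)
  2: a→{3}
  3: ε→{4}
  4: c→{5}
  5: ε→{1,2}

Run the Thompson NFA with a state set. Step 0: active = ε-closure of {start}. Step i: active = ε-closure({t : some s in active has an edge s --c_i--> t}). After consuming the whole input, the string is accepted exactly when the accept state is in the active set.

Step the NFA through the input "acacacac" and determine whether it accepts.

Answer: ACCEPT

Derivation:
start: ε-closure({0}) = {0,1,2}
'a' @ 1: {3,4}
'c' @ 2: {1,2,5}  [accepting]
'a' @ 3: {3,4}
'c' @ 4: {1,2,5}  [accepting]
'a' @ 5: {3,4}
'c' @ 6: {1,2,5}  [accepting]
'a' @ 7: {3,4}
'c' @ 8: {1,2,5}  [accepting]
final: {1,2,5}; accept 1 in set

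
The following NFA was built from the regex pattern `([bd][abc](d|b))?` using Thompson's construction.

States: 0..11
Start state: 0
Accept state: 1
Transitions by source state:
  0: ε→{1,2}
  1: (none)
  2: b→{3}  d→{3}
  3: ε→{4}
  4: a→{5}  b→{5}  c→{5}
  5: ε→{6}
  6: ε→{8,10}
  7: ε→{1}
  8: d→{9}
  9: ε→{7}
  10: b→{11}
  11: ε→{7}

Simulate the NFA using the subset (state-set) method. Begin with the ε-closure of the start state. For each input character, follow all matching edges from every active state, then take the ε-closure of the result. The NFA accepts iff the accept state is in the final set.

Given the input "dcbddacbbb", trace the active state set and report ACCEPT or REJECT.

Answer: REJECT

Trace:
initial (ε-close {0}): {0,1,2}
'd' @ 1: {3,4}
'c' @ 2: {5,6,8,10}
'b' @ 3: {1,7,11}  [accepting]
'd' @ 4: {}  — no active states
rest 'dacbbb' ignored (set empty)
end set {} — state 1 not in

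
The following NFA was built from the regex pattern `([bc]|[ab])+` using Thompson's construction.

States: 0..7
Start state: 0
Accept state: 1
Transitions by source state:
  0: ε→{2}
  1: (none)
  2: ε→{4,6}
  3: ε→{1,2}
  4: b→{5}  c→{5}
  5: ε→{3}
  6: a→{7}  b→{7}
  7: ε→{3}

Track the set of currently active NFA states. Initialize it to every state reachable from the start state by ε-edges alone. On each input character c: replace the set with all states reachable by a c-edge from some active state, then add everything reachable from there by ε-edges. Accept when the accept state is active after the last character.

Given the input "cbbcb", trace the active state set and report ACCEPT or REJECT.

S₀ = ε-closure({0}) = {0,2,4,6}
'c' @ 1: {1,2,3,4,5,6}  (accept∈set)
'b' @ 2: {1,2,3,4,5,6,7}  (accept∈set)
'b' @ 3: {1,2,3,4,5,6,7}  (accept∈set)
'c' @ 4: {1,2,3,4,5,6}  (accept∈set)
'b' @ 5: {1,2,3,4,5,6,7}  (accept∈set)
final: {1,2,3,4,5,6,7}; accept 1 in set

Answer: ACCEPT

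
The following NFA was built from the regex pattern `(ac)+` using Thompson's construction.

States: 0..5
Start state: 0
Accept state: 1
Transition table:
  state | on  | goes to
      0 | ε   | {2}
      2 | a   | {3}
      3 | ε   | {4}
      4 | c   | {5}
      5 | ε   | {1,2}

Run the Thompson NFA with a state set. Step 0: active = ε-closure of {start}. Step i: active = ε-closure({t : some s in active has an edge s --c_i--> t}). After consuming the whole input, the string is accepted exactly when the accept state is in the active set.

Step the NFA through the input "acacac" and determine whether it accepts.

Answer: ACCEPT

Steps:
initial (ε-close {0}): {0,2}
'a' @ 1: {3,4}
'c' @ 2: {1,2,5}  [accepting]
'a' @ 3: {3,4}
'c' @ 4: {1,2,5}  [accepting]
'a' @ 5: {3,4}
'c' @ 6: {1,2,5}  [accepting]
after full input: {1,2,5}  (accept=1 in)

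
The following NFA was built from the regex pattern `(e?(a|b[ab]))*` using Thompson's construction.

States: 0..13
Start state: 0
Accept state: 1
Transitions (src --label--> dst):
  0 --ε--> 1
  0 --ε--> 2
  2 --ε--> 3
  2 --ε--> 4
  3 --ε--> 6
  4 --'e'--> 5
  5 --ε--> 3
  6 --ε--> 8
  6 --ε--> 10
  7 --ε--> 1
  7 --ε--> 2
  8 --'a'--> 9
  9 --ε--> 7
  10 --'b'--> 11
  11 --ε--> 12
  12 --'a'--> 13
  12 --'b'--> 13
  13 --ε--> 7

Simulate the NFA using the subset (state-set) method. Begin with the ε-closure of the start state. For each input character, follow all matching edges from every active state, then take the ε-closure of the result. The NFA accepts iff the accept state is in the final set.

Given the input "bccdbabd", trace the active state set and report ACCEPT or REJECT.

initial (ε-close {0}): {0,1,2,3,4,6,8,10}
'b' @ 1: {11,12}
'c' @ 2: {}  — state set empty
rest 'cdbabd' ignored (set empty)
final: {}; accept 1 not in set

Answer: REJECT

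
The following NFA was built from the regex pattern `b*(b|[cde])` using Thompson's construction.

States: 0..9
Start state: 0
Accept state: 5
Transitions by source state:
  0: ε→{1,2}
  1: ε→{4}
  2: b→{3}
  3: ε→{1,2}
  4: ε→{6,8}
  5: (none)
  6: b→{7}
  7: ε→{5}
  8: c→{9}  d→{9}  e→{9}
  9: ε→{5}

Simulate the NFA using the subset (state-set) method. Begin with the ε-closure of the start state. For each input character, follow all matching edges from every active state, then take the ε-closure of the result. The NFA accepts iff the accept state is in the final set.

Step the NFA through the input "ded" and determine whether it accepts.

Answer: REJECT

Derivation:
S₀ = ε-closure({0}) = {0,1,2,4,6,8}
'd' @ 1: {5,9}  (accept∈set)
'e' @ 2: {}  — state set empty
rest 'd' ignored (set empty)
after full input: {}  (accept=5 not in)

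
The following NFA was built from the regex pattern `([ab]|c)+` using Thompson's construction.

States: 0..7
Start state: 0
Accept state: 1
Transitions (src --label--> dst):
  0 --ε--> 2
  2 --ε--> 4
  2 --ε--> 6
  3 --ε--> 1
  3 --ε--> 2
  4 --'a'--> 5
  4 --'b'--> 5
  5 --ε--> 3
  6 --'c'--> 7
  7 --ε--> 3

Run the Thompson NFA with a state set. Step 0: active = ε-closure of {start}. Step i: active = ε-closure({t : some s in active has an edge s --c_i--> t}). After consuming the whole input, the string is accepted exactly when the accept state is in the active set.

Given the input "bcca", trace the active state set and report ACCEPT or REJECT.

start: ε-closure({0}) = {0,2,4,6}
'b' @ 1: {1,2,3,4,5,6}  [accepting]
'c' @ 2: {1,2,3,4,6,7}  [accepting]
'c' @ 3: {1,2,3,4,6,7}  [accepting]
'a' @ 4: {1,2,3,4,5,6}  [accepting]
end set {1,2,3,4,5,6} — state 1 in

Answer: ACCEPT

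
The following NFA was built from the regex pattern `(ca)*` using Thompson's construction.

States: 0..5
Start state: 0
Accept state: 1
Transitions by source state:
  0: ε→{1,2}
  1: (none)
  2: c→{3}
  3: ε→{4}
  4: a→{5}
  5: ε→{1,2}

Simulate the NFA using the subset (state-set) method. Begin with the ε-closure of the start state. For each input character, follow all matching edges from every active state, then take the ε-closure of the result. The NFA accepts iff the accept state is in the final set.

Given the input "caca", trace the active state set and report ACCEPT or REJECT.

initial (ε-close {0}): {0,1,2}
'c' @ 1: {3,4}
'a' @ 2: {1,2,5}  ✓accept
'c' @ 3: {3,4}
'a' @ 4: {1,2,5}  ✓accept
after full input: {1,2,5}  (accept=1 in)

Answer: ACCEPT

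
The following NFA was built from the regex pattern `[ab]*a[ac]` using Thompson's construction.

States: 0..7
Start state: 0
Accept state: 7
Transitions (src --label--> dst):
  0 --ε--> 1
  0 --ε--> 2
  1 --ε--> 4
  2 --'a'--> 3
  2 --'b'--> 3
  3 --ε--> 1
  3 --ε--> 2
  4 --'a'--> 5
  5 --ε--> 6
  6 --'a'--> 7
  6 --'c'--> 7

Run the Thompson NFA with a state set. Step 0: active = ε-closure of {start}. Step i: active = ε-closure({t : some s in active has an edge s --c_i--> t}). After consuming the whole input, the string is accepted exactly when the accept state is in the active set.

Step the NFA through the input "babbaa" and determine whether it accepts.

S₀ = ε-closure({0}) = {0,1,2,4}
'b' @ 1: {1,2,3,4}
'a' @ 2: {1,2,3,4,5,6}
'b' @ 3: {1,2,3,4}
'b' @ 4: {1,2,3,4}
'a' @ 5: {1,2,3,4,5,6}
'a' @ 6: {1,2,3,4,5,6,7}  (accept∈set)
after full input: {1,2,3,4,5,6,7}  (accept=7 in)

Answer: ACCEPT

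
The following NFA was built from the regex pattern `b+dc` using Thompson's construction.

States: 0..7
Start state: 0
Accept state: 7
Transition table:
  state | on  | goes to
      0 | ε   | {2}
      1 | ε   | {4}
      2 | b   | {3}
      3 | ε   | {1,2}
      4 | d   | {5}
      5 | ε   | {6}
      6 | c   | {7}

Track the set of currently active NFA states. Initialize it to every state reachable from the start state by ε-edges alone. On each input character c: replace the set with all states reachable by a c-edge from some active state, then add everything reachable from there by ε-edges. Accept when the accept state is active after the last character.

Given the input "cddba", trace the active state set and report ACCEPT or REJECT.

Answer: REJECT

Derivation:
S₀ = ε-closure({0}) = {0,2}
'c' @ 1: {}  — no active states
rest 'ddba' ignored (set empty)
end set {} — state 7 not in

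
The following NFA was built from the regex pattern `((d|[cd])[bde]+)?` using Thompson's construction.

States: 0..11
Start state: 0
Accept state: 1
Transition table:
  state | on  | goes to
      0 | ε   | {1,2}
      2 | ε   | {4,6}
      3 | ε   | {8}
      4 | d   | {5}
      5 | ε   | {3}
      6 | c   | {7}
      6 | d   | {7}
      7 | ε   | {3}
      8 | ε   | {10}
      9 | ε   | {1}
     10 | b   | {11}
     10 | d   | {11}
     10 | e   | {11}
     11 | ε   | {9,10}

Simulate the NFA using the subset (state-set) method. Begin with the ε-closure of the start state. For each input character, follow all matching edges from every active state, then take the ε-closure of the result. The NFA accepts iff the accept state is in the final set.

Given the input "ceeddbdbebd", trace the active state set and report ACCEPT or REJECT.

Answer: ACCEPT

Steps:
start: ε-closure({0}) = {0,1,2,4,6}
'c' @ 1: {3,7,8,10}
'e' @ 2: {1,9,10,11}  (accept∈set)
'e' @ 3: {1,9,10,11}  (accept∈set)
'd' @ 4: {1,9,10,11}  (accept∈set)
'd' @ 5: {1,9,10,11}  (accept∈set)
'b' @ 6: {1,9,10,11}  (accept∈set)
'd' @ 7: {1,9,10,11}  (accept∈set)
'b' @ 8: {1,9,10,11}  (accept∈set)
'e' @ 9: {1,9,10,11}  (accept∈set)
'b' @ 10: {1,9,10,11}  (accept∈set)
'd' @ 11: {1,9,10,11}  (accept∈set)
final: {1,9,10,11}; accept 1 in set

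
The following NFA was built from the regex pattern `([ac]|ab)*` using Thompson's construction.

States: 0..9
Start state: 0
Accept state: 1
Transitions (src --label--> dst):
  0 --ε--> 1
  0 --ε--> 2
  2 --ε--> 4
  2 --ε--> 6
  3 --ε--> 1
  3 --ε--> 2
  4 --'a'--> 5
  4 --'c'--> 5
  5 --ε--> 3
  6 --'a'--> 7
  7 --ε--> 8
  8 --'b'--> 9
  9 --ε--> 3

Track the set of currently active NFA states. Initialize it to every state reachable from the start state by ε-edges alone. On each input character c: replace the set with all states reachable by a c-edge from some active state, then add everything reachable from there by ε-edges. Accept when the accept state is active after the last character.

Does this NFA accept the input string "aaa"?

Answer: ACCEPT

Trace:
start: ε-closure({0}) = {0,1,2,4,6}
'a' @ 1: {1,2,3,4,5,6,7,8}  ✓accept
'a' @ 2: {1,2,3,4,5,6,7,8}  ✓accept
'a' @ 3: {1,2,3,4,5,6,7,8}  ✓accept
final: {1,2,3,4,5,6,7,8}; accept 1 in set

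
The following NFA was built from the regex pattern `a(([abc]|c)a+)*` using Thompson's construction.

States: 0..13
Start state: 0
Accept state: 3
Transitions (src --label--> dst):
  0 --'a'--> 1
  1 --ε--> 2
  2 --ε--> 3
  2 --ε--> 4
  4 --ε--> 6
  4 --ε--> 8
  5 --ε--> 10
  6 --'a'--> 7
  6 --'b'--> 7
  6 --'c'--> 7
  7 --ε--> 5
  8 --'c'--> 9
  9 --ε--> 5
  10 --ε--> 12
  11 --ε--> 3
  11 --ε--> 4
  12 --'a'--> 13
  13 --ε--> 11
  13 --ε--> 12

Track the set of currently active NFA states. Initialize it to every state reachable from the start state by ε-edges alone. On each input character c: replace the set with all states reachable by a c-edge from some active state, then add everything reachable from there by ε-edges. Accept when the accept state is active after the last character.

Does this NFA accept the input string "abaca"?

initial (ε-close {0}): {0}
'a' @ 1: {1,2,3,4,6,8}  [accepting]
'b' @ 2: {5,7,10,12}
'a' @ 3: {3,4,6,8,11,12,13}  [accepting]
'c' @ 4: {5,7,9,10,12}
'a' @ 5: {3,4,6,8,11,12,13}  [accepting]
after full input: {3,4,6,8,11,12,13}  (accept=3 in)

Answer: ACCEPT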